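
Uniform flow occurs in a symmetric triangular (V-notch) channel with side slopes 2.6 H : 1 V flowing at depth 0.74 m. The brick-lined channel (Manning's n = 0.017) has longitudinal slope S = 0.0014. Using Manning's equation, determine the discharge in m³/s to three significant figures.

1.54 m³/s

A = z·y² = 2.6×0.74² = 1.424 m²
P = 2y√(1+z²) = 2×0.74×√(1+2.6²) = 4.123 m
R = A/P = 1.424/4.123 = 0.3453 m
Q = (1/n)·A·R^(2/3)·S^(1/2) = (1/0.017) × 1.424 × 0.3453^(2/3) × 0.0014^(1/2) = 1.542 m³/s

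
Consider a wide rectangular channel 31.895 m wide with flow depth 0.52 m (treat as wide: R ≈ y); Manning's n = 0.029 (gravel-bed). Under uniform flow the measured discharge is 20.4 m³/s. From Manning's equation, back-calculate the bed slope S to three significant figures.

A = b·y = 31.895 × 0.52 = 16.59 m²
Wide channel: R ≈ y = 0.52 m
S = (Q·n / (1·A·R^(2/3)))² = (20.4×0.029 / (1×16.59×0.6466))² = 0.003043

0.00304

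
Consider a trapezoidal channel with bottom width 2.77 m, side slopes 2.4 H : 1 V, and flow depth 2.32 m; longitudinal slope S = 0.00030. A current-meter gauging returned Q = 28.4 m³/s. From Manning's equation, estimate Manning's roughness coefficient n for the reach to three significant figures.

A = (b + z·y)·y = (2.77 + 2.4×2.32)×2.32 = 19.34 m²
P = b + 2y√(1+z²) = 2.77 + 2×2.32×√(1+2.4²) = 14.83 m
R = A/P = 19.34/14.83 = 1.304 m
n = (1/Q)·A·R^(2/3)·S^(1/2) = (1/28.4) × 19.34 × 1.194 × 0.01732 = 0.01408

0.0141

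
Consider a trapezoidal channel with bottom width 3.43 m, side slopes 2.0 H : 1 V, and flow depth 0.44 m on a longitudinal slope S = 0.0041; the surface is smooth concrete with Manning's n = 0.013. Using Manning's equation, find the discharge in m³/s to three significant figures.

A = (b + z·y)·y = (3.43 + 2.0×0.44)×0.44 = 1.896 m²
P = b + 2y√(1+z²) = 3.43 + 2×0.44×√(1+2.0²) = 5.398 m
R = A/P = 1.896/5.398 = 0.3513 m
Q = (1/n)·A·R^(2/3)·S^(1/2) = (1/0.013) × 1.896 × 0.3513^(2/3) × 0.0041^(1/2) = 4.651 m³/s

4.65 m³/s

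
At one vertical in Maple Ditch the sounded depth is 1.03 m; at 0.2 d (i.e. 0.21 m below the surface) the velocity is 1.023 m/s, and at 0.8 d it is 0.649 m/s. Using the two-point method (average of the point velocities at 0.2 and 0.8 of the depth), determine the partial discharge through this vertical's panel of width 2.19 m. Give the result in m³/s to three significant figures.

1.89 m³/s

v̄ = (1.023 + 0.649) / 2 = 0.8360 m/s
q = v̄ × d × w = 0.8360 × 1.03 × 2.19 = 1.886 m³/s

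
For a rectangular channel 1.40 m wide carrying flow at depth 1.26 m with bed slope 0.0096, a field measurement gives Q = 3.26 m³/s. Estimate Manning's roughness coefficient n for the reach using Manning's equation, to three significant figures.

A = b·y = 1.40 × 1.26 = 1.764 m²
P = b + 2y = 1.40 + 2×1.26 = 3.920 m
R = A/P = 1.764/3.920 = 0.4500 m
n = (1/Q)·A·R^(2/3)·S^(1/2) = (1/3.26) × 1.764 × 0.5872 × 0.09798 = 0.03113

0.0311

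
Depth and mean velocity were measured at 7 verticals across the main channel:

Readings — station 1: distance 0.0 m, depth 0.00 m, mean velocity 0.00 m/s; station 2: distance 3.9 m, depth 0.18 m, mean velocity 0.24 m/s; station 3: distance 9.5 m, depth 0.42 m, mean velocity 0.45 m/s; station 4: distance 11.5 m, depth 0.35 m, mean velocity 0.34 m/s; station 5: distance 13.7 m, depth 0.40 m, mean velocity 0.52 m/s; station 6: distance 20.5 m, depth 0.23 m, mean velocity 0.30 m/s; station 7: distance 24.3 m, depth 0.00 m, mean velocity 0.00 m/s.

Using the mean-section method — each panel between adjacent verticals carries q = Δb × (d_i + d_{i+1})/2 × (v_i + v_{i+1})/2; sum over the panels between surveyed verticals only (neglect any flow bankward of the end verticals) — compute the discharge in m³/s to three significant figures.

2.22 m³/s

Panel 1-2: Δb = 3.9 m, d̄ = (0.00+0.18)/2 = 0.09, v̄ = (0.00+0.24)/2 = 0.12 → q = 3.9×0.09×0.12 = 0.04212 m³/s
Panel 2-3: Δb = 5.6 m, d̄ = (0.18+0.42)/2 = 0.3, v̄ = (0.24+0.45)/2 = 0.345 → q = 5.6×0.3×0.345 = 0.5796 m³/s
Panel 3-4: Δb = 2 m, d̄ = (0.42+0.35)/2 = 0.385, v̄ = (0.45+0.34)/2 = 0.395 → q = 2×0.385×0.395 = 0.3042 m³/s
Panel 4-5: Δb = 2.2 m, d̄ = (0.35+0.40)/2 = 0.375, v̄ = (0.34+0.52)/2 = 0.43 → q = 2.2×0.375×0.43 = 0.3548 m³/s
Panel 5-6: Δb = 6.8 m, d̄ = (0.40+0.23)/2 = 0.315, v̄ = (0.52+0.30)/2 = 0.41 → q = 6.8×0.315×0.41 = 0.8782 m³/s
Panel 6-7: Δb = 3.8 m, d̄ = (0.23+0.00)/2 = 0.115, v̄ = (0.30+0.00)/2 = 0.15 → q = 3.8×0.115×0.15 = 0.06555 m³/s
Q = Σ q = 2.224 m³/s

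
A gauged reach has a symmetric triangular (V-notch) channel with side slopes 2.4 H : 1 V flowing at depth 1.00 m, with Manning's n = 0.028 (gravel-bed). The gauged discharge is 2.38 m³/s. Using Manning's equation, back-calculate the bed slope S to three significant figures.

0.00216

A = z·y² = 2.4×1.00² = 2.400 m²
P = 2y√(1+z²) = 2×1.00×√(1+2.4²) = 5.200 m
R = A/P = 2.400/5.200 = 0.4615 m
S = (Q·n / (1·A·R^(2/3)))² = (2.38×0.028 / (1×2.400×0.5972))² = 0.002162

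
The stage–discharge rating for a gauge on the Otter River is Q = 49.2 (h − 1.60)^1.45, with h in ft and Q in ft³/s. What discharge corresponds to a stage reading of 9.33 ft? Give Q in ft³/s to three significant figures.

955 ft³/s

Q = 49.2 × (9.33 − 1.60)^1.45 = 49.2 × 7.73^1.45 = 954.6 ft³/s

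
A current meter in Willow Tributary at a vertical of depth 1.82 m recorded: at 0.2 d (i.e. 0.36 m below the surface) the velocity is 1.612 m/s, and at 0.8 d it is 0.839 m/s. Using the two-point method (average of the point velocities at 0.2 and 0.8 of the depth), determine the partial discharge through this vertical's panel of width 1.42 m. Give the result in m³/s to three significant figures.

v̄ = (1.612 + 0.839) / 2 = 1.226 m/s
q = v̄ × d × w = 1.226 × 1.82 × 1.42 = 3.167 m³/s

3.17 m³/s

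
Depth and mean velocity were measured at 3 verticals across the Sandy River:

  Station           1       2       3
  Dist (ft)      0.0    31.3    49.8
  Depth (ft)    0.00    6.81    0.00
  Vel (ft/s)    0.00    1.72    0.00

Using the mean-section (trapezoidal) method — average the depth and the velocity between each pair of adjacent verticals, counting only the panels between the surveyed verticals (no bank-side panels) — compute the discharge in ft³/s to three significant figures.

146 ft³/s

Panel 1-2: Δb = 31.3 ft, d̄ = (0.00+6.81)/2 = 3.405, v̄ = (0.00+1.72)/2 = 0.86 → q = 31.3×3.405×0.86 = 91.66 ft³/s
Panel 2-3: Δb = 18.5 ft, d̄ = (6.81+0.00)/2 = 3.405, v̄ = (1.72+0.00)/2 = 0.86 → q = 18.5×3.405×0.86 = 54.17 ft³/s
Q = Σ q = 145.8 ft³/s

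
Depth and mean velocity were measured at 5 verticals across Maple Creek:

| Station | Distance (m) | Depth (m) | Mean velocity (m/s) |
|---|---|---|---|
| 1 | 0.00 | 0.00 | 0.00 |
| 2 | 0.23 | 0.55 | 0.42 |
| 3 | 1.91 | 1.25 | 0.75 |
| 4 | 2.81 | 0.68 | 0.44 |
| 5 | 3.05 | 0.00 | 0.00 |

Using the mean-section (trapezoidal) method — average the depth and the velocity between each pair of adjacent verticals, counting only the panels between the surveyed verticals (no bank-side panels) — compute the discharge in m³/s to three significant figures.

Panel 1-2: Δb = 0.23 m, d̄ = (0.00+0.55)/2 = 0.275, v̄ = (0.00+0.42)/2 = 0.21 → q = 0.23×0.275×0.21 = 0.01328 m³/s
Panel 2-3: Δb = 1.68 m, d̄ = (0.55+1.25)/2 = 0.9, v̄ = (0.42+0.75)/2 = 0.585 → q = 1.68×0.9×0.585 = 0.8845 m³/s
Panel 3-4: Δb = 0.9 m, d̄ = (1.25+0.68)/2 = 0.965, v̄ = (0.75+0.44)/2 = 0.595 → q = 0.9×0.965×0.595 = 0.5168 m³/s
Panel 4-5: Δb = 0.24 m, d̄ = (0.68+0.00)/2 = 0.34, v̄ = (0.44+0.00)/2 = 0.22 → q = 0.24×0.34×0.22 = 0.01795 m³/s
Q = Σ q = 1.433 m³/s

1.43 m³/s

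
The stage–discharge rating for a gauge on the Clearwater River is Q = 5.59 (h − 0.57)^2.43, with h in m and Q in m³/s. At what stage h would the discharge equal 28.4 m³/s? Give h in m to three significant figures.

2.52 m

h − h₀ = (Q/C)^(1/b) = (28.4/5.59)^(1/2.43) = 1.952 m
h = 0.57 + 1.952 = 2.522 m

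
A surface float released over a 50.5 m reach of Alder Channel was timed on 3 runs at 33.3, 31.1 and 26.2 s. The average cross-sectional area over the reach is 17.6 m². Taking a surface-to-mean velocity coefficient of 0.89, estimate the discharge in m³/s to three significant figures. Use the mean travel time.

26.2 m³/s

t̄ = (33.3 + 31.1 + 26.2) / 3 = 30.2 s
v_surface = L / t̄ = 50.5 / 30.2 = 1.672 m/s
v_mean = 0.89 × 1.672 = 1.488 m/s
Q = A × v_mean = 17.6 × 1.488 = 26.19 m³/s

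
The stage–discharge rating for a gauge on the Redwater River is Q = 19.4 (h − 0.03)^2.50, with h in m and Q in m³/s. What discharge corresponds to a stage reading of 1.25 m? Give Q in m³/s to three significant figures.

31.9 m³/s

Q = 19.4 × (1.25 − 0.03)^2.50 = 19.4 × 1.22^2.50 = 31.89 m³/s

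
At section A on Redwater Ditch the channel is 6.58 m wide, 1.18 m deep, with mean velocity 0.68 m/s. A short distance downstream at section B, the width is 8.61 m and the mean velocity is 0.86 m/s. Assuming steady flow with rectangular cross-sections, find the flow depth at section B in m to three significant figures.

0.713 m

Q = A₁V₁ = (6.58×1.18) × 0.68 = 5.280 m³/s
d₂ = Q/(b₂ V₂) = 5.280/(8.61×0.86) = 0.7130 m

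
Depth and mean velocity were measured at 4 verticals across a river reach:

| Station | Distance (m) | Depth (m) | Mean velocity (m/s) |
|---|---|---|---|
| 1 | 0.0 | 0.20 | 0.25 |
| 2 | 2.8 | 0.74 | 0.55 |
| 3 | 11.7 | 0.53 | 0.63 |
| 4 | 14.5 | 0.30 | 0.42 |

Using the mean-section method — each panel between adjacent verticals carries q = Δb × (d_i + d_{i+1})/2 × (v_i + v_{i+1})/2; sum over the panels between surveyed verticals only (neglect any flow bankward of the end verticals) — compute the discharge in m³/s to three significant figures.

4.47 m³/s

Panel 1-2: Δb = 2.8 m, d̄ = (0.20+0.74)/2 = 0.47, v̄ = (0.25+0.55)/2 = 0.4 → q = 2.8×0.47×0.4 = 0.5264 m³/s
Panel 2-3: Δb = 8.9 m, d̄ = (0.74+0.53)/2 = 0.635, v̄ = (0.55+0.63)/2 = 0.59 → q = 8.9×0.635×0.59 = 3.334 m³/s
Panel 3-4: Δb = 2.8 m, d̄ = (0.53+0.30)/2 = 0.415, v̄ = (0.63+0.42)/2 = 0.525 → q = 2.8×0.415×0.525 = 0.6101 m³/s
Q = Σ q = 4.471 m³/s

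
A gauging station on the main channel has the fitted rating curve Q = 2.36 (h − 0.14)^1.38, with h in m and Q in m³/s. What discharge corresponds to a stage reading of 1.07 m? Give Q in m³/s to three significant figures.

2.14 m³/s

Q = 2.36 × (1.07 − 0.14)^1.38 = 2.36 × 0.93^1.38 = 2.135 m³/s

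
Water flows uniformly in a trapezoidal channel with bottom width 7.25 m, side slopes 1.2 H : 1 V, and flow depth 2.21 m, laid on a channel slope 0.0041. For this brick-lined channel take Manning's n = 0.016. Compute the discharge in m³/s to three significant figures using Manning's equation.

117 m³/s

A = (b + z·y)·y = (7.25 + 1.2×2.21)×2.21 = 21.88 m²
P = b + 2y√(1+z²) = 7.25 + 2×2.21×√(1+1.2²) = 14.15 m
R = A/P = 21.88/14.15 = 1.546 m
Q = (1/n)·A·R^(2/3)·S^(1/2) = (1/0.016) × 21.88 × 1.546^(2/3) × 0.0041^(1/2) = 117.1 m³/s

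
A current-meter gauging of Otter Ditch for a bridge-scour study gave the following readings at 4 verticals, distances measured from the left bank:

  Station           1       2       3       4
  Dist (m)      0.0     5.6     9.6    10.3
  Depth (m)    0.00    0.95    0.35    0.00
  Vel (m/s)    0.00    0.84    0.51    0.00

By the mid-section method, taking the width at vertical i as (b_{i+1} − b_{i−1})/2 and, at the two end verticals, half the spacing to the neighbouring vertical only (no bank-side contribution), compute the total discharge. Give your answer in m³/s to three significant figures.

4.25 m³/s

w_2 = (9.6 − 0.0)/2 = 4.8 m; q_2 = 0.84 × 0.95 × 4.8 = 3.830 m³/s
w_3 = (10.3 − 5.6)/2 = 2.35 m; q_3 = 0.51 × 0.35 × 2.35 = 0.4195 m³/s
Stations 1, 4 contribute zero (depth or velocity is 0).
Q = Σ qᵢ = 4.250 m³/s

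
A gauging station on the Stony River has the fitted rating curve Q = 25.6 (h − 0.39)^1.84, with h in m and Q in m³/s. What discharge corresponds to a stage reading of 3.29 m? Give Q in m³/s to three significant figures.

Q = 25.6 × (3.29 − 0.39)^1.84 = 25.6 × 2.9^1.84 = 181.6 m³/s

182 m³/s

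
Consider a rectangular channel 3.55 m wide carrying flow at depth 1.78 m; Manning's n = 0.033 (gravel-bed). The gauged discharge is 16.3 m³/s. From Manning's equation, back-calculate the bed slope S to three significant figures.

0.00848

A = b·y = 3.55 × 1.78 = 6.319 m²
P = b + 2y = 3.55 + 2×1.78 = 7.110 m
R = A/P = 6.319/7.110 = 0.8887 m
S = (Q·n / (1·A·R^(2/3)))² = (16.3×0.033 / (1×6.319×0.9244))² = 0.008480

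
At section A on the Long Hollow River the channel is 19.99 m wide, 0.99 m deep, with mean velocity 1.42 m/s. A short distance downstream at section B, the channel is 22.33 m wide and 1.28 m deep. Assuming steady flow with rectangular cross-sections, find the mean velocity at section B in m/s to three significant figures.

Q = A₁V₁ = (19.99×0.99) × 1.42 = 28.10 m³/s
A₂ = 22.33 × 1.28 = 28.58 m²
V₂ = Q/A₂ = 28.10/28.58 = 0.9832 m/s

0.983 m/s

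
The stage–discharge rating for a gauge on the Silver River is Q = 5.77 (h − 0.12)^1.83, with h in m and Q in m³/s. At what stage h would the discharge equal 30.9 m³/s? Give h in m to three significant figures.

h − h₀ = (Q/C)^(1/b) = (30.9/5.77)^(1/1.83) = 2.502 m
h = 0.12 + 2.502 = 2.622 m

2.62 m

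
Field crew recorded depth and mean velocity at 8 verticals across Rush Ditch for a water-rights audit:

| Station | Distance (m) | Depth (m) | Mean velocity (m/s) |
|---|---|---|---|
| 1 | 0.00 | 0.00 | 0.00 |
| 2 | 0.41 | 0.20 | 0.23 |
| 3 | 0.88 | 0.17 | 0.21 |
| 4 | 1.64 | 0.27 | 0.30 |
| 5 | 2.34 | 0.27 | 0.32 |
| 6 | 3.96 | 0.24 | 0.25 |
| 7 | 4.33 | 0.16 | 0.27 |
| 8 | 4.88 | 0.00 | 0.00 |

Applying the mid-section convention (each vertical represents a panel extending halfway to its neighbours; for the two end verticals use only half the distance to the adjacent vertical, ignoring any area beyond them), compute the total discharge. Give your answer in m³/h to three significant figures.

w_2 = (0.88 − 0.00)/2 = 0.44 m; q_2 = 0.23 × 0.20 × 0.44 = 0.02024 m³/s
w_3 = (1.64 − 0.41)/2 = 0.615 m; q_3 = 0.21 × 0.17 × 0.615 = 0.02196 m³/s
w_4 = (2.34 − 0.88)/2 = 0.73 m; q_4 = 0.30 × 0.27 × 0.73 = 0.05913 m³/s
w_5 = (3.96 − 1.64)/2 = 1.16 m; q_5 = 0.32 × 0.27 × 1.16 = 0.1002 m³/s
w_6 = (4.33 − 2.34)/2 = 0.995 m; q_6 = 0.25 × 0.24 × 0.995 = 0.05970 m³/s
w_7 = (4.88 − 3.96)/2 = 0.46 m; q_7 = 0.27 × 0.16 × 0.46 = 0.01987 m³/s
Stations 1, 8 contribute zero (depth or velocity is 0).
Q = Σ qᵢ = 0.2811 m³/s
= 0.2811 × 3600 = 1012 m³/h

1010 m³/h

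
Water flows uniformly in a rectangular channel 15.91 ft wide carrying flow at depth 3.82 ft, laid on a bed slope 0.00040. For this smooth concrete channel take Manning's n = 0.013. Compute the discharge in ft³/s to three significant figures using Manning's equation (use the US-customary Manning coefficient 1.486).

A = b·y = 15.91 × 3.82 = 60.78 ft²
P = b + 2y = 15.91 + 2×3.82 = 23.55 ft
R = A/P = 60.78/23.55 = 2.581 ft
Q = (1.486/n)·A·R^(2/3)·S^(1/2) = (1.486/0.013) × 60.78 × 2.581^(2/3) × 0.00040^(1/2) = 261.4 ft³/s

261 ft³/s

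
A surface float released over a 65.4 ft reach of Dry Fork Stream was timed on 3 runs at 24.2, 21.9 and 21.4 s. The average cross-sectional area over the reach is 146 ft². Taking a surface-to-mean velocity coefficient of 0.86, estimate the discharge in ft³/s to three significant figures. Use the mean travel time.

t̄ = (24.2 + 21.9 + 21.4) / 3 = 22.5 s
v_surface = L / t̄ = 65.4 / 22.5 = 2.907 ft/s
v_mean = 0.86 × 2.907 = 2.500 ft/s
Q = A × v_mean = 146 × 2.500 = 365.0 ft³/s

365 ft³/s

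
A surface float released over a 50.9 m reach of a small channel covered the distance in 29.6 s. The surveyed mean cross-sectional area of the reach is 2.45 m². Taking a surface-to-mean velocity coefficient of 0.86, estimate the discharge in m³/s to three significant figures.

3.62 m³/s

v_surface = L / t̄ = 50.9 / 29.6 = 1.720 m/s
v_mean = 0.86 × 1.720 = 1.479 m/s
Q = A × v_mean = 2.45 × 1.479 = 3.623 m³/s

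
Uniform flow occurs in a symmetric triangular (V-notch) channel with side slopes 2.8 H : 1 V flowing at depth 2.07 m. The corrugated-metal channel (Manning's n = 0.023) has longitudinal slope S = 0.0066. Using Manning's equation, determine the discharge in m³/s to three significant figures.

41.7 m³/s

A = z·y² = 2.8×2.07² = 12.00 m²
P = 2y√(1+z²) = 2×2.07×√(1+2.8²) = 12.31 m
R = A/P = 12.00/12.31 = 0.9747 m
Q = (1/n)·A·R^(2/3)·S^(1/2) = (1/0.023) × 12.00 × 0.9747^(2/3) × 0.0066^(1/2) = 41.66 m³/s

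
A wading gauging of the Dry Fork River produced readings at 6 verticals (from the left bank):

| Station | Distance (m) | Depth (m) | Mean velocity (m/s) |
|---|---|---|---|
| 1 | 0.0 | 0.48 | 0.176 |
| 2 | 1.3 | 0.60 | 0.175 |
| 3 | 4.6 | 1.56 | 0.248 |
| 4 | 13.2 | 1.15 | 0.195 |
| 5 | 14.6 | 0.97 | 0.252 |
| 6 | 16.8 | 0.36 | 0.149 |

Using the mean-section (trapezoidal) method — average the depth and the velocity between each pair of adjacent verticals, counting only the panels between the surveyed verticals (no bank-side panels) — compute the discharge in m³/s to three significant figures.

4.08 m³/s

Panel 1-2: Δb = 1.3 m, d̄ = (0.48+0.60)/2 = 0.54, v̄ = (0.176+0.175)/2 = 0.1755 → q = 1.3×0.54×0.1755 = 0.1232 m³/s
Panel 2-3: Δb = 3.3 m, d̄ = (0.60+1.56)/2 = 1.08, v̄ = (0.175+0.248)/2 = 0.2115 → q = 3.3×1.08×0.2115 = 0.7538 m³/s
Panel 3-4: Δb = 8.6 m, d̄ = (1.56+1.15)/2 = 1.355, v̄ = (0.248+0.195)/2 = 0.2215 → q = 8.6×1.355×0.2215 = 2.581 m³/s
Panel 4-5: Δb = 1.4 m, d̄ = (1.15+0.97)/2 = 1.06, v̄ = (0.195+0.252)/2 = 0.2235 → q = 1.4×1.06×0.2235 = 0.3317 m³/s
Panel 5-6: Δb = 2.2 m, d̄ = (0.97+0.36)/2 = 0.665, v̄ = (0.252+0.149)/2 = 0.2005 → q = 2.2×0.665×0.2005 = 0.2933 m³/s
Q = Σ q = 4.083 m³/s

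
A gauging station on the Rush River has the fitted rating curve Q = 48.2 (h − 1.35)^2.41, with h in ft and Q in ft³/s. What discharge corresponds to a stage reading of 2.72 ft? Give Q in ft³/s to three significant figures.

Q = 48.2 × (2.72 − 1.35)^2.41 = 48.2 × 1.37^2.41 = 102.9 ft³/s

103 ft³/s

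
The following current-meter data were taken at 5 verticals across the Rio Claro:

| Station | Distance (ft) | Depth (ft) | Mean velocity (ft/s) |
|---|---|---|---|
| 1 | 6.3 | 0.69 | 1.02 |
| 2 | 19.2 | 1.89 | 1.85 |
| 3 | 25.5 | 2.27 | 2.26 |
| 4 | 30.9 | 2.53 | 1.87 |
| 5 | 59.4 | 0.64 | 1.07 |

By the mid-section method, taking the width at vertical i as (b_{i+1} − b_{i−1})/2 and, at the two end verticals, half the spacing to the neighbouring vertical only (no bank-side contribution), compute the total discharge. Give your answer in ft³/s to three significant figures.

158 ft³/s

w_1 = (19.2 − 6.3)/2 = 6.45 ft; q_1 = 1.02 × 0.69 × 6.45 = 4.540 ft³/s
w_2 = (25.5 − 6.3)/2 = 9.6 ft; q_2 = 1.85 × 1.89 × 9.6 = 33.57 ft³/s
w_3 = (30.9 − 19.2)/2 = 5.85 ft; q_3 = 2.26 × 2.27 × 5.85 = 30.01 ft³/s
w_4 = (59.4 − 25.5)/2 = 16.95 ft; q_4 = 1.87 × 2.53 × 16.95 = 80.19 ft³/s
w_5 = (59.4 − 30.9)/2 = 14.25 ft; q_5 = 1.07 × 0.64 × 14.25 = 9.758 ft³/s
Q = Σ qᵢ = 158.1 ft³/s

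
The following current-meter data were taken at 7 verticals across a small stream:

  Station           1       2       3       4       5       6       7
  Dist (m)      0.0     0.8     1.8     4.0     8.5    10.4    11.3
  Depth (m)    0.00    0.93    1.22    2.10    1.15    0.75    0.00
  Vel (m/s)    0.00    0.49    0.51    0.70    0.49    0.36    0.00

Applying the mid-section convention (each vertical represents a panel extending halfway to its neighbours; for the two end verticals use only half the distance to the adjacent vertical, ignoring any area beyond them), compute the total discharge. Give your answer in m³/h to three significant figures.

30600 m³/h

w_2 = (1.8 − 0.0)/2 = 0.9 m; q_2 = 0.49 × 0.93 × 0.9 = 0.4101 m³/s
w_3 = (4.0 − 0.8)/2 = 1.6 m; q_3 = 0.51 × 1.22 × 1.6 = 0.9955 m³/s
w_4 = (8.5 − 1.8)/2 = 3.35 m; q_4 = 0.70 × 2.10 × 3.35 = 4.925 m³/s
w_5 = (10.4 − 4.0)/2 = 3.2 m; q_5 = 0.49 × 1.15 × 3.2 = 1.803 m³/s
w_6 = (11.3 − 8.5)/2 = 1.4 m; q_6 = 0.36 × 0.75 × 1.4 = 0.3780 m³/s
Stations 1, 7 contribute zero (depth or velocity is 0).
Q = Σ qᵢ = 8.511 m³/s
= 8.511 × 3600 = 30640 m³/h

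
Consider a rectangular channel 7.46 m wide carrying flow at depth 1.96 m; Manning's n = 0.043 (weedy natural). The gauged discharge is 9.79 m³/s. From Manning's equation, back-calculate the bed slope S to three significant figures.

0.000593

A = b·y = 7.46 × 1.96 = 14.62 m²
P = b + 2y = 7.46 + 2×1.96 = 11.38 m
R = A/P = 14.62/11.38 = 1.285 m
S = (Q·n / (1·A·R^(2/3)))² = (9.79×0.043 / (1×14.62×1.182))² = 0.0005934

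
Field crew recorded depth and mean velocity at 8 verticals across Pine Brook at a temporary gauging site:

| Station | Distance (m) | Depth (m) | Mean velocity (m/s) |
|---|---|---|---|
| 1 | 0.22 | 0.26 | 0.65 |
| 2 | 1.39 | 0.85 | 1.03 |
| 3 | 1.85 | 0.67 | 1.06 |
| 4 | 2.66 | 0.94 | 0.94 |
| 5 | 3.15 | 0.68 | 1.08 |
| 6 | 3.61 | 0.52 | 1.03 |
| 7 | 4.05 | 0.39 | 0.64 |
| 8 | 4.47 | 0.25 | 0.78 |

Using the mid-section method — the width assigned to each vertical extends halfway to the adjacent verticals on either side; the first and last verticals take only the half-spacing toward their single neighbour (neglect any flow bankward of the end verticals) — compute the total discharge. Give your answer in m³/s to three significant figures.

w_1 = (1.39 − 0.22)/2 = 0.585 m; q_1 = 0.65 × 0.26 × 0.585 = 0.09887 m³/s
w_2 = (1.85 − 0.22)/2 = 0.815 m; q_2 = 1.03 × 0.85 × 0.815 = 0.7135 m³/s
w_3 = (2.66 − 1.39)/2 = 0.635 m; q_3 = 1.06 × 0.67 × 0.635 = 0.4510 m³/s
w_4 = (3.15 − 1.85)/2 = 0.65 m; q_4 = 0.94 × 0.94 × 0.65 = 0.5743 m³/s
w_5 = (3.61 − 2.66)/2 = 0.475 m; q_5 = 1.08 × 0.68 × 0.475 = 0.3488 m³/s
w_6 = (4.05 − 3.15)/2 = 0.45 m; q_6 = 1.03 × 0.52 × 0.45 = 0.2410 m³/s
w_7 = (4.47 − 3.61)/2 = 0.43 m; q_7 = 0.64 × 0.39 × 0.43 = 0.1073 m³/s
w_8 = (4.47 − 4.05)/2 = 0.21 m; q_8 = 0.78 × 0.25 × 0.21 = 0.04095 m³/s
Q = Σ qᵢ = 2.576 m³/s

2.58 m³/s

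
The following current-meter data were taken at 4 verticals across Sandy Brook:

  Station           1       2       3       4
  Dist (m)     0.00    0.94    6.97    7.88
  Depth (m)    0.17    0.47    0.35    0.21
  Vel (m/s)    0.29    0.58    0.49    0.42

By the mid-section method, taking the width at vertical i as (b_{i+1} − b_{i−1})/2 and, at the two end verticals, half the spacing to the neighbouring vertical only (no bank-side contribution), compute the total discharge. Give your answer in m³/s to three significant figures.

w_1 = (0.94 − 0.00)/2 = 0.47 m; q_1 = 0.29 × 0.17 × 0.47 = 0.02317 m³/s
w_2 = (6.97 − 0.00)/2 = 3.485 m; q_2 = 0.58 × 0.47 × 3.485 = 0.9500 m³/s
w_3 = (7.88 − 0.94)/2 = 3.47 m; q_3 = 0.49 × 0.35 × 3.47 = 0.5951 m³/s
w_4 = (7.88 − 6.97)/2 = 0.455 m; q_4 = 0.42 × 0.21 × 0.455 = 0.04013 m³/s
Q = Σ qᵢ = 1.608 m³/s

1.61 m³/s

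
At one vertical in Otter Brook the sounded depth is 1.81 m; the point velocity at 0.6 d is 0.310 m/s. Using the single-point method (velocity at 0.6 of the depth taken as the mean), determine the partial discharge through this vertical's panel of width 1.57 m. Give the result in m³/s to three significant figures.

0.881 m³/s

v̄ = v₀.₆ = 0.310 m/s
q = v̄ × d × w = 0.3100 × 1.81 × 1.57 = 0.8809 m³/s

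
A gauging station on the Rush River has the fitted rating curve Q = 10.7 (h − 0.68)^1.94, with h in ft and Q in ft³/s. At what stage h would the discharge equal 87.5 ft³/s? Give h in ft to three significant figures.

3.63 ft

h − h₀ = (Q/C)^(1/b) = (87.5/10.7)^(1/1.94) = 2.954 ft
h = 0.68 + 2.954 = 3.634 ft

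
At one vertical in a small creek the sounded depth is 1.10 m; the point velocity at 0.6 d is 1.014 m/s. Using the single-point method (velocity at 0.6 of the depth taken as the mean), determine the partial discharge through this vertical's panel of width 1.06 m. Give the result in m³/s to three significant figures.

v̄ = v₀.₆ = 1.014 m/s
q = v̄ × d × w = 1.014 × 1.10 × 1.06 = 1.182 m³/s

1.18 m³/s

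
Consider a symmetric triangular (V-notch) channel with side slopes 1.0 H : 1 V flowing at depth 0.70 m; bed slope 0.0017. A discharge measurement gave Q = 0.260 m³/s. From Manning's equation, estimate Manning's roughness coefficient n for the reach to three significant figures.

A = z·y² = 1.0×0.70² = 0.4900 m²
P = 2y√(1+z²) = 2×0.70×√(1+1.0²) = 1.980 m
R = A/P = 0.4900/1.980 = 0.2475 m
n = (1/Q)·A·R^(2/3)·S^(1/2) = (1/0.260) × 0.4900 × 0.3942 × 0.04123 = 0.03063

0.0306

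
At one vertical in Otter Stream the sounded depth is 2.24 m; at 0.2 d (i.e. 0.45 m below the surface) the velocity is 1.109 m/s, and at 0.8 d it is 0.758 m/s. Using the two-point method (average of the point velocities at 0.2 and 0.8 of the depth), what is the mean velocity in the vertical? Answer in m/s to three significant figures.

v̄ = (1.109 + 0.758) / 2 = 0.9335 m/s

0.934 m/s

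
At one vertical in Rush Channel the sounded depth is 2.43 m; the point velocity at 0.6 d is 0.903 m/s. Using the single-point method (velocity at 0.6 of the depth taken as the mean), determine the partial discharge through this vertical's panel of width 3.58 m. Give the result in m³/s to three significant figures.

v̄ = v₀.₆ = 0.903 m/s
q = v̄ × d × w = 0.9030 × 2.43 × 3.58 = 7.856 m³/s

7.86 m³/s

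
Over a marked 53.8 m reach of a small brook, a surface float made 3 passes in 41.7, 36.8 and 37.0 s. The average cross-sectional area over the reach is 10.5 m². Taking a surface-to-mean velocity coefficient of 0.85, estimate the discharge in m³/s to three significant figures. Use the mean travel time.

12.5 m³/s

t̄ = (41.7 + 36.8 + 37.0) / 3 = 38.5 s
v_surface = L / t̄ = 53.8 / 38.5 = 1.397 m/s
v_mean = 0.85 × 1.397 = 1.188 m/s
Q = A × v_mean = 10.5 × 1.188 = 12.47 m³/s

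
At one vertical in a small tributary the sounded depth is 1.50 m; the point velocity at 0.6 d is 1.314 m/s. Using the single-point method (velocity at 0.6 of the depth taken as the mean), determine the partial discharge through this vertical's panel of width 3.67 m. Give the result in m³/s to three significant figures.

7.23 m³/s

v̄ = v₀.₆ = 1.314 m/s
q = v̄ × d × w = 1.314 × 1.50 × 3.67 = 7.234 m³/s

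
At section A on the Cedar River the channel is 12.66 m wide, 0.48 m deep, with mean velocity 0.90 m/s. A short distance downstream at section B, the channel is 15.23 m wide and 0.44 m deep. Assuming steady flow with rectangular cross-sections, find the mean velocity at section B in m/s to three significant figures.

Q = A₁V₁ = (12.66×0.48) × 0.90 = 5.469 m³/s
A₂ = 15.23 × 0.44 = 6.701 m²
V₂ = Q/A₂ = 5.469/6.701 = 0.8161 m/s

0.816 m/s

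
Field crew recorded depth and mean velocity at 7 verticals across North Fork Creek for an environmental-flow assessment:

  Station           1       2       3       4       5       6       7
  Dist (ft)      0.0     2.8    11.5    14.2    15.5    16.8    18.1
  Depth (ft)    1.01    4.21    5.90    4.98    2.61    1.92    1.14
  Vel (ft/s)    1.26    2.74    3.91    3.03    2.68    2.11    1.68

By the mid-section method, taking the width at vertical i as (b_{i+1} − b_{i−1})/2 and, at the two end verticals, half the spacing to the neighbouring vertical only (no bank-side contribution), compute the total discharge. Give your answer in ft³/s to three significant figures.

w_1 = (2.8 − 0.0)/2 = 1.4 ft; q_1 = 1.26 × 1.01 × 1.4 = 1.782 ft³/s
w_2 = (11.5 − 0.0)/2 = 5.75 ft; q_2 = 2.74 × 4.21 × 5.75 = 66.33 ft³/s
w_3 = (14.2 − 2.8)/2 = 5.7 ft; q_3 = 3.91 × 5.90 × 5.7 = 131.5 ft³/s
w_4 = (15.5 − 11.5)/2 = 2 ft; q_4 = 3.03 × 4.98 × 2 = 30.18 ft³/s
w_5 = (16.8 − 14.2)/2 = 1.3 ft; q_5 = 2.68 × 2.61 × 1.3 = 9.093 ft³/s
w_6 = (18.1 − 15.5)/2 = 1.3 ft; q_6 = 2.11 × 1.92 × 1.3 = 5.267 ft³/s
w_7 = (18.1 − 16.8)/2 = 0.65 ft; q_7 = 1.68 × 1.14 × 0.65 = 1.245 ft³/s
Q = Σ qᵢ = 245.4 ft³/s

245 ft³/s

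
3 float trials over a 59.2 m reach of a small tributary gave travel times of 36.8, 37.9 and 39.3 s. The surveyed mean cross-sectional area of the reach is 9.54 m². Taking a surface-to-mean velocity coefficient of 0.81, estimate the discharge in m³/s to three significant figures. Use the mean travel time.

12.0 m³/s

t̄ = (36.8 + 37.9 + 39.3) / 3 = 38 s
v_surface = L / t̄ = 59.2 / 38 = 1.558 m/s
v_mean = 0.81 × 1.558 = 1.262 m/s
Q = A × v_mean = 9.54 × 1.262 = 12.04 m³/s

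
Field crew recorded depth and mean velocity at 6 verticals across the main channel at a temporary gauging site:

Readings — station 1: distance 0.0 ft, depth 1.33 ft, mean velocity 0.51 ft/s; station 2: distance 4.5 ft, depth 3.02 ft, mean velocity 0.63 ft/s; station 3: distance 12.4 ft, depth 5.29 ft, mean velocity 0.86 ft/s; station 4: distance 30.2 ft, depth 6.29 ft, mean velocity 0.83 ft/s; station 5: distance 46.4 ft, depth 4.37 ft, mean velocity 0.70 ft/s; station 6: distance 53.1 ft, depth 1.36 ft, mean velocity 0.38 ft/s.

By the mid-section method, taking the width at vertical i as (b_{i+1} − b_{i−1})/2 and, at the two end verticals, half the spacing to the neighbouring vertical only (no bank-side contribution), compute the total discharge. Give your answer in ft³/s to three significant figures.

197 ft³/s

w_1 = (4.5 − 0.0)/2 = 2.25 ft; q_1 = 0.51 × 1.33 × 2.25 = 1.526 ft³/s
w_2 = (12.4 − 0.0)/2 = 6.2 ft; q_2 = 0.63 × 3.02 × 6.2 = 11.80 ft³/s
w_3 = (30.2 − 4.5)/2 = 12.85 ft; q_3 = 0.86 × 5.29 × 12.85 = 58.46 ft³/s
w_4 = (46.4 − 12.4)/2 = 17 ft; q_4 = 0.83 × 6.29 × 17 = 88.75 ft³/s
w_5 = (53.1 − 30.2)/2 = 11.45 ft; q_5 = 0.70 × 4.37 × 11.45 = 35.03 ft³/s
w_6 = (53.1 − 46.4)/2 = 3.35 ft; q_6 = 0.38 × 1.36 × 3.35 = 1.731 ft³/s
Q = Σ qᵢ = 197.3 ft³/s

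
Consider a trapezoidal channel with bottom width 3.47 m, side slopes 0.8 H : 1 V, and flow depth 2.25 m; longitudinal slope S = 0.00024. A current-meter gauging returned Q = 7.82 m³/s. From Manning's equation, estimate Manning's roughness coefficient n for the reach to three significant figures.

0.0278

A = (b + z·y)·y = (3.47 + 0.8×2.25)×2.25 = 11.86 m²
P = b + 2y√(1+z²) = 3.47 + 2×2.25×√(1+0.8²) = 9.233 m
R = A/P = 11.86/9.233 = 1.284 m
n = (1/Q)·A·R^(2/3)·S^(1/2) = (1/7.82) × 11.86 × 1.182 × 0.01549 = 0.02775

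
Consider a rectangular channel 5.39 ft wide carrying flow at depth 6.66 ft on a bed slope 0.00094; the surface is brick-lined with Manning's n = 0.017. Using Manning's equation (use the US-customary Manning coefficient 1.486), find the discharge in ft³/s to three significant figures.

A = b·y = 5.39 × 6.66 = 35.90 ft²
P = b + 2y = 5.39 + 2×6.66 = 18.71 ft
R = A/P = 35.90/18.71 = 1.919 ft
Q = (1.486/n)·A·R^(2/3)·S^(1/2) = (1.486/0.017) × 35.90 × 1.919^(2/3) × 0.00094^(1/2) = 148.5 ft³/s

149 ft³/s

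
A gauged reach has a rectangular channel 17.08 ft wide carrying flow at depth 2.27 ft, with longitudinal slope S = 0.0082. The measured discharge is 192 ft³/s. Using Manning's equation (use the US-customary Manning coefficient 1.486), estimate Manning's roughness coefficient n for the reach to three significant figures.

A = b·y = 17.08 × 2.27 = 38.77 ft²
P = b + 2y = 17.08 + 2×2.27 = 21.62 ft
R = A/P = 38.77/21.62 = 1.793 ft
n = (1.486/Q)·A·R^(2/3)·S^(1/2) = (1.486/192) × 38.77 × 1.476 × 0.09055 = 0.04011

0.0401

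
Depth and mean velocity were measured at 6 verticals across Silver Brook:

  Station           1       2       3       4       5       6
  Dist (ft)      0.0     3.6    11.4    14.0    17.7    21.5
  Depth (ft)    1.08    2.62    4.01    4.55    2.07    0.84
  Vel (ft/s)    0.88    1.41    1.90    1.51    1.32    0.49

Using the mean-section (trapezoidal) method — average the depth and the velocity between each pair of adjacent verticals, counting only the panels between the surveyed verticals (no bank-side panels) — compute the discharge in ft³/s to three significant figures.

91.7 ft³/s

Panel 1-2: Δb = 3.6 ft, d̄ = (1.08+2.62)/2 = 1.85, v̄ = (0.88+1.41)/2 = 1.145 → q = 3.6×1.85×1.145 = 7.626 ft³/s
Panel 2-3: Δb = 7.8 ft, d̄ = (2.62+4.01)/2 = 3.315, v̄ = (1.41+1.90)/2 = 1.655 → q = 7.8×3.315×1.655 = 42.79 ft³/s
Panel 3-4: Δb = 2.6 ft, d̄ = (4.01+4.55)/2 = 4.28, v̄ = (1.90+1.51)/2 = 1.705 → q = 2.6×4.28×1.705 = 18.97 ft³/s
Panel 4-5: Δb = 3.7 ft, d̄ = (4.55+2.07)/2 = 3.31, v̄ = (1.51+1.32)/2 = 1.415 → q = 3.7×3.31×1.415 = 17.33 ft³/s
Panel 5-6: Δb = 3.8 ft, d̄ = (2.07+0.84)/2 = 1.455, v̄ = (1.32+0.49)/2 = 0.905 → q = 3.8×1.455×0.905 = 5.004 ft³/s
Q = Σ q = 91.73 ft³/s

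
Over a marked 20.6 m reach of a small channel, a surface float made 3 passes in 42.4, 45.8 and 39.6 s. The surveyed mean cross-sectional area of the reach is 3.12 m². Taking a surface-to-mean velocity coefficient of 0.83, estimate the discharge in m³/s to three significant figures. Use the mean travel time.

t̄ = (42.4 + 45.8 + 39.6) / 3 = 42.6 s
v_surface = L / t̄ = 20.6 / 42.6 = 0.4836 m/s
v_mean = 0.83 × 0.4836 = 0.4014 m/s
Q = A × v_mean = 3.12 × 0.4014 = 1.252 m³/s

1.25 m³/s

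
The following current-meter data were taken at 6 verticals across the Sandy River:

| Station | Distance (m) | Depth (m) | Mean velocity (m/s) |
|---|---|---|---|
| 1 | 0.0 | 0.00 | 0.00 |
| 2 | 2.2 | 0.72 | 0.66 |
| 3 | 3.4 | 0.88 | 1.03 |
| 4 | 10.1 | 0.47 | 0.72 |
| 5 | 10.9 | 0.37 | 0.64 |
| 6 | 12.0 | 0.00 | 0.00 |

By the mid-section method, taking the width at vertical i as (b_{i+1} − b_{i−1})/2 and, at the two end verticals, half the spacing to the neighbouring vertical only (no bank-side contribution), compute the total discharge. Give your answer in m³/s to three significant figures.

5.88 m³/s

w_2 = (3.4 − 0.0)/2 = 1.7 m; q_2 = 0.66 × 0.72 × 1.7 = 0.8078 m³/s
w_3 = (10.1 − 2.2)/2 = 3.95 m; q_3 = 1.03 × 0.88 × 3.95 = 3.580 m³/s
w_4 = (10.9 − 3.4)/2 = 3.75 m; q_4 = 0.72 × 0.47 × 3.75 = 1.269 m³/s
w_5 = (12.0 − 10.1)/2 = 0.95 m; q_5 = 0.64 × 0.37 × 0.95 = 0.2250 m³/s
Stations 1, 6 contribute zero (depth or velocity is 0).
Q = Σ qᵢ = 5.882 m³/s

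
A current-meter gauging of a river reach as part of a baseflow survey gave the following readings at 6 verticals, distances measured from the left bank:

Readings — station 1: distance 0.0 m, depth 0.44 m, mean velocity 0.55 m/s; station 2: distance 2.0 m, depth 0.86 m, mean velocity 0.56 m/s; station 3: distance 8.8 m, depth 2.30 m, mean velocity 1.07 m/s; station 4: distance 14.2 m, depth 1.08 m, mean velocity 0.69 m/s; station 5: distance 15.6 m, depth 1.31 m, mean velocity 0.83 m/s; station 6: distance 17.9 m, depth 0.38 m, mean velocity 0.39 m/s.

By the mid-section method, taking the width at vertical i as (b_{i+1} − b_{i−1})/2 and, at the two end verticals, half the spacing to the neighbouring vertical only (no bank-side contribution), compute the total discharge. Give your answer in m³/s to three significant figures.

w_1 = (2.0 − 0.0)/2 = 1 m; q_1 = 0.55 × 0.44 × 1 = 0.2420 m³/s
w_2 = (8.8 − 0.0)/2 = 4.4 m; q_2 = 0.56 × 0.86 × 4.4 = 2.119 m³/s
w_3 = (14.2 − 2.0)/2 = 6.1 m; q_3 = 1.07 × 2.30 × 6.1 = 15.01 m³/s
w_4 = (15.6 − 8.8)/2 = 3.4 m; q_4 = 0.69 × 1.08 × 3.4 = 2.534 m³/s
w_5 = (17.9 − 14.2)/2 = 1.85 m; q_5 = 0.83 × 1.31 × 1.85 = 2.012 m³/s
w_6 = (17.9 − 15.6)/2 = 1.15 m; q_6 = 0.39 × 0.38 × 1.15 = 0.1704 m³/s
Q = Σ qᵢ = 22.09 m³/s

22.1 m³/s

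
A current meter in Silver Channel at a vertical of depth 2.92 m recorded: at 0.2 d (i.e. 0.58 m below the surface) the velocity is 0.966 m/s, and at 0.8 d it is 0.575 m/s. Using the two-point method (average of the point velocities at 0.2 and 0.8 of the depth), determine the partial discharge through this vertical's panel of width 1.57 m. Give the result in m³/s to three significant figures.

3.53 m³/s

v̄ = (0.966 + 0.575) / 2 = 0.7705 m/s
q = v̄ × d × w = 0.7705 × 2.92 × 1.57 = 3.532 m³/s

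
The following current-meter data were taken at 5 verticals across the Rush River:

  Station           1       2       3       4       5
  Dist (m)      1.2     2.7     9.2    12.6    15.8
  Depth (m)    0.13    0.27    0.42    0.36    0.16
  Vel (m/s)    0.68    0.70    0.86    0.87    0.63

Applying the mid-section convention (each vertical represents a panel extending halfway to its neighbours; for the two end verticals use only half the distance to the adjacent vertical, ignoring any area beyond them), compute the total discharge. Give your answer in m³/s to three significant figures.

w_1 = (2.7 − 1.2)/2 = 0.75 m; q_1 = 0.68 × 0.13 × 0.75 = 0.06630 m³/s
w_2 = (9.2 − 1.2)/2 = 4 m; q_2 = 0.70 × 0.27 × 4 = 0.7560 m³/s
w_3 = (12.6 − 2.7)/2 = 4.95 m; q_3 = 0.86 × 0.42 × 4.95 = 1.788 m³/s
w_4 = (15.8 − 9.2)/2 = 3.3 m; q_4 = 0.87 × 0.36 × 3.3 = 1.034 m³/s
w_5 = (15.8 − 12.6)/2 = 1.6 m; q_5 = 0.63 × 0.16 × 1.6 = 0.1613 m³/s
Q = Σ qᵢ = 3.805 m³/s

3.81 m³/s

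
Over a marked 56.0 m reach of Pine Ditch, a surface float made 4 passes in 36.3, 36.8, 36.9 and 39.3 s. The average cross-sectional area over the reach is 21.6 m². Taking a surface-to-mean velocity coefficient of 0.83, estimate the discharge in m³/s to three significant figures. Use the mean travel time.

26.9 m³/s

t̄ = (36.3 + 36.8 + 36.9 + 39.3) / 4 = 37.325 s
v_surface = L / t̄ = 56.0 / 37.325 = 1.500 m/s
v_mean = 0.83 × 1.500 = 1.245 m/s
Q = A × v_mean = 21.6 × 1.245 = 26.90 m³/s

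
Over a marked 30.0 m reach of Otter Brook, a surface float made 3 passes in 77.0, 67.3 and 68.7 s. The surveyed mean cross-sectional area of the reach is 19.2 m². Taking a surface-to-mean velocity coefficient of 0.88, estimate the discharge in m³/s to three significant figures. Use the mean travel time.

7.14 m³/s

t̄ = (77.0 + 67.3 + 68.7) / 3 = 71 s
v_surface = L / t̄ = 30.0 / 71 = 0.4225 m/s
v_mean = 0.88 × 0.4225 = 0.3718 m/s
Q = A × v_mean = 19.2 × 0.3718 = 7.139 m³/s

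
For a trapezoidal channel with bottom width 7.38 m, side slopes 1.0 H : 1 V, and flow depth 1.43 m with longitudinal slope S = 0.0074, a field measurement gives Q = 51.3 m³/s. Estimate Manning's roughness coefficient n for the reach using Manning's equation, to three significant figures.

A = (b + z·y)·y = (7.38 + 1.0×1.43)×1.43 = 12.60 m²
P = b + 2y√(1+z²) = 7.38 + 2×1.43×√(1+1.0²) = 11.42 m
R = A/P = 12.60/11.42 = 1.103 m
n = (1/Q)·A·R^(2/3)·S^(1/2) = (1/51.3) × 12.60 × 1.067 × 0.08602 = 0.02255

0.0225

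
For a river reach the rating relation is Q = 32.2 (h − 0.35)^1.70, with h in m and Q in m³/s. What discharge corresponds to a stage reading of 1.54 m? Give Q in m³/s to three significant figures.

43.3 m³/s

Q = 32.2 × (1.54 − 0.35)^1.70 = 32.2 × 1.19^1.70 = 43.28 m³/s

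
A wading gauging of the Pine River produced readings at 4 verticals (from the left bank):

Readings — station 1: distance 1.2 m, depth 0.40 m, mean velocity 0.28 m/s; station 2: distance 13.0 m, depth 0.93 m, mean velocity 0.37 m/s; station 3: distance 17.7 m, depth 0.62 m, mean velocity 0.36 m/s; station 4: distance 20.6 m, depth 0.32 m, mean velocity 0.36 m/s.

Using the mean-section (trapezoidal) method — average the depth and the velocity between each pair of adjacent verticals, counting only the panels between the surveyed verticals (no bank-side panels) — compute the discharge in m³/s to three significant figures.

Panel 1-2: Δb = 11.8 m, d̄ = (0.40+0.93)/2 = 0.665, v̄ = (0.28+0.37)/2 = 0.325 → q = 11.8×0.665×0.325 = 2.550 m³/s
Panel 2-3: Δb = 4.7 m, d̄ = (0.93+0.62)/2 = 0.775, v̄ = (0.37+0.36)/2 = 0.365 → q = 4.7×0.775×0.365 = 1.330 m³/s
Panel 3-4: Δb = 2.9 m, d̄ = (0.62+0.32)/2 = 0.47, v̄ = (0.36+0.36)/2 = 0.36 → q = 2.9×0.47×0.36 = 0.4907 m³/s
Q = Σ q = 4.370 m³/s

4.37 m³/s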